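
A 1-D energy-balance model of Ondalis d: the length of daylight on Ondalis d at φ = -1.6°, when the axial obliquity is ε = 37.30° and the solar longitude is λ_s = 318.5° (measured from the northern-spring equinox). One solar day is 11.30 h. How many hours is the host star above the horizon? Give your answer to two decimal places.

Solar declination: sin δ = sin ε · sin λ_s = sin 37.30° × sin 318.5° = -0.40154, so δ = -23.674°.
cos H₀ = −tan φ · tan δ = −tan(-1.6°) × tan(-23.674°) = -0.0122, so H₀ = 1.5830 rad = 90.70°.
Daylight = 2H₀/(2π) × 11.30 h = (1.5830/π) × 11.30 = 5.69 h.

5.69 h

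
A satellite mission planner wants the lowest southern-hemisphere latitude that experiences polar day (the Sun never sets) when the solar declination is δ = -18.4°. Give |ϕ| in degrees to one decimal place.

Polar day requires cos h₀ = −tan ϕ tan δ ≤ −1, i.e. tan ϕ tan δ ≥ 1.
The boundary is |tan ϕ| · |tan δ| = 1, so |ϕ| = 90° − |δ| = 90° − 18.4° = 71.6° in the southern hemisphere.

|ϕ| = 71.6°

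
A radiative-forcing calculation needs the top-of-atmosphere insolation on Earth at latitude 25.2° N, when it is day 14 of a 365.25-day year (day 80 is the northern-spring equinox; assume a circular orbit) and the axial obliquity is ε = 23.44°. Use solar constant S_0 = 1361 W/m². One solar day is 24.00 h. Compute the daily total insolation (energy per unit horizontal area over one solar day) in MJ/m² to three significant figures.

23.1 MJ/m²

Solar longitude: L_s = 360° × (14 − 80)/365.25 = -65.051°, i.e. -65.051° + 360° = 294.949°.
sin δ = sin 23.44° × sin 294.949° = -0.36067, so δ = -21.141°.
cos h₀ = −tan(+25.2°) tan(-21.141°) = 0.1820, h₀ = 1.3878 rad.
Bracket: h₀ sin ϕ sin δ + cos ϕ cos δ sin h₀ = 1.3878×0.42578×-0.36067 + 0.90483×0.93269×0.98330 = -0.213119 + 0.829832 = 0.616713.
Q̄ = (S_0/π) × [bracket] = (1361/π) × 0.616713 = 267.17 W/m².
Daily total = Q̄ × 24.00 h × 3600 s/h = 267.17 × 24.00 × 3600 / 10⁶ = 23.08 MJ/m².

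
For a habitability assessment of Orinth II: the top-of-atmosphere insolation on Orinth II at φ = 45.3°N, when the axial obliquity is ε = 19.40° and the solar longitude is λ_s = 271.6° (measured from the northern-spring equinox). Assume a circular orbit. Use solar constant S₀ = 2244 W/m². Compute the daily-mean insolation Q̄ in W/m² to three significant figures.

Solar declination: sin δ = sin ε · sin λ_s = sin 19.40° × sin 271.6° = -0.33203, so δ = -19.392°.
cos H₀ = −tan(+45.3°) tan(-19.392°) = 0.3557, H₀ = 1.2071 rad.
Bracket: H₀ sin φ sin δ + cos φ cos δ sin H₀ = 1.2071×0.71080×-0.33203 + 0.70339×0.94327×0.93460 = -0.284884 + 0.620095 = 0.335211.
Q̄ = (S₀/π) × [bracket] = (2244/π) × 0.335211 = 239.4 W/m².

Q̄ ≈ 239 W/m²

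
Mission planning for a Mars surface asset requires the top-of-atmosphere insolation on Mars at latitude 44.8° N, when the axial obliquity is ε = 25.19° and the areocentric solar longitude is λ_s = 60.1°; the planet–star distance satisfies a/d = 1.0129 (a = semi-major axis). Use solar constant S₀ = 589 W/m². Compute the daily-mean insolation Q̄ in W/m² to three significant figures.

Q̄ ≈ 215 W/m²

sin δ = sin 25.19° × sin 60.1° = 0.36897, so δ = +21.652°.
cos H₀ = −tan(+44.8°) tan(+21.652°) = -0.3942, H₀ = 1.9760 rad.
Bracket: H₀ sin φ sin δ + cos φ cos δ sin H₀ = 1.9760×0.70463×0.36897 + 0.70957×0.92944×0.91902 = 0.513735 + 0.606096 = 1.119831.
Inverse-square distance factor (a/d)² = 1.0129² = 1.025966.
Q̄ = (S₀/π) × 1.025966 × [bracket] = (589/π) × 1.025966 × 1.119831 = 215.4 W/m².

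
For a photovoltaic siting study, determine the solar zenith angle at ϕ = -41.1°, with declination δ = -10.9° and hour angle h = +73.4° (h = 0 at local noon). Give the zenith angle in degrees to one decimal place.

cos θ_z = sin ϕ sin δ + cos ϕ cos δ cos h = 0.124307 + 0.211400 = 0.335707.
θ_z = arccos(0.335707) = 70.4°.

θ_z = 70.4°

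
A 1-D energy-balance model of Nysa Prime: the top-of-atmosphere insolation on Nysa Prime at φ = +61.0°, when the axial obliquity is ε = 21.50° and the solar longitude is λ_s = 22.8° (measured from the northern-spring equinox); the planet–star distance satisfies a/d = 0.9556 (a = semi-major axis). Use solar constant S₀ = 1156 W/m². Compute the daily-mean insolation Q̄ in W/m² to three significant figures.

Solar declination: sin δ = sin ε · sin λ_s = sin 21.50° × sin 22.8° = 0.14202, so δ = +8.165°.
cos H₀ = −tan(+61.0°) tan(+8.165°) = -0.2588, H₀ = 1.8326 rad.
Bracket: H₀ sin φ sin δ + cos φ cos δ sin H₀ = 1.8326×0.87462×0.14202 + 0.48481×0.98986×0.96592 = 0.227634 + 0.463539 = 0.691173.
Inverse-square distance factor (a/d)² = 0.9556² = 0.913171.
Q̄ = (S₀/π) × 0.913171 × [bracket] = (1156/π) × 0.913171 × 0.691173 = 232.2 W/m².

Q̄ ≈ 232 W/m²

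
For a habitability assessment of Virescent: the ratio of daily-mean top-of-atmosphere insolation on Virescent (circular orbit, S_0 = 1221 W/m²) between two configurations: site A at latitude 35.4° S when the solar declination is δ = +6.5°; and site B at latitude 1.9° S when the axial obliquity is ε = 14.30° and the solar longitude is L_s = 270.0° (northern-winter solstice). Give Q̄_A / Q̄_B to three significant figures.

Q̄_A / Q̄_B ≈ 0.723

— Configuration A (ϕ=-35.4°):
cos h₀ = −tan(-35.4°) tan(+6.500°) = 0.0810, h₀ = 1.4897 rad.
Bracket: h₀ sin ϕ sin δ + cos ϕ cos δ sin h₀ = 1.4897×-0.57928×0.11320 + 0.81513×0.99357×0.99672 = -0.097686 + 0.807232 = 0.709546.
Q̄ = (S_0/π) × [bracket] = (1221/π) × 0.709546 = 275.77 W/m².
— Configuration B (ϕ=-1.9°):
Solar declination: sin δ = sin ε · sin L_s = sin 14.30° × sin 270.0° = -0.24700, so δ = -14.300°.
cos h₀ = −tan(-1.9°) tan(-14.300°) = -0.0085, h₀ = 1.5793 rad.
Bracket: h₀ sin ϕ sin δ + cos ϕ cos δ sin h₀ = 1.5793×-0.03316×-0.24700 + 0.99945×0.96902×0.99996 = 0.012935 + 0.968448 = 0.981383.
Q̄ = (S_0/π) × [bracket] = (1221/π) × 0.981383 = 381.42 W/m².
Ratio Q̄_A / Q̄_B = 275.77 / 381.42 = 0.7230.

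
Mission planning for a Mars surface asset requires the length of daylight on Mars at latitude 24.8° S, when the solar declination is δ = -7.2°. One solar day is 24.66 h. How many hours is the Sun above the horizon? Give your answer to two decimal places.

12.79 h

cos H₀ = −tan φ · tan δ = −tan(-24.8°) × tan(-7.200°) = -0.0584, so H₀ = 1.6292 rad = 93.35°.
Daylight = 2H₀/(2π) × 24.66 h = (1.6292/π) × 24.66 = 12.79 h.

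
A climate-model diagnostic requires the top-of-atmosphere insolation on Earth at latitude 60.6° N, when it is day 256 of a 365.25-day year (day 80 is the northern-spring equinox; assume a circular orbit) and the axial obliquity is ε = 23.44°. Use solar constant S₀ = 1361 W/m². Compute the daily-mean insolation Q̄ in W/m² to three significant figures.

Solar longitude: λ_s = 360° × (256 − 80)/365.25 = 173.470°.
sin δ = sin 23.44° × sin 173.470° = 0.04524, so δ = +2.593°.
cos H₀ = −tan(+60.6°) tan(+2.593°) = -0.0804, H₀ = 1.6512 rad.
Bracket: H₀ sin φ sin δ + cos φ cos δ sin H₀ = 1.6512×0.87121×0.04524 + 0.49090×0.99898×0.99677 = 0.065080 + 0.488815 = 0.553895.
Q̄ = (S₀/π) × [bracket] = (1361/π) × 0.553895 = 240.0 W/m².

Q̄ ≈ 240 W/m²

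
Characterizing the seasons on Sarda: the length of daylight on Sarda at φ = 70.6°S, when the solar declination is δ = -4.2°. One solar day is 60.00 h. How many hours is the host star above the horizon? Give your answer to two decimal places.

cos H₀ = −tan φ · tan δ = −tan(-70.6°) × tan(-4.200°) = -0.2085, so H₀ = 1.7809 rad = 102.04°.
Daylight = 2H₀/(2π) × 60.00 h = (1.7809/π) × 60.00 = 34.01 h.

34.01 h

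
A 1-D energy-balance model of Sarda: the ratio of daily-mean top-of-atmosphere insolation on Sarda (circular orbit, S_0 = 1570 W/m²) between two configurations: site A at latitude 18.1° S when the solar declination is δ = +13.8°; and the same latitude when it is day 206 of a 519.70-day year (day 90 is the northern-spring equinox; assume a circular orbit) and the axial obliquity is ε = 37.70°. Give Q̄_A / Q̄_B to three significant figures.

Q̄_A / Q̄_B ≈ 1.66

— Configuration A (ϕ=-18.1°):
cos h₀ = −tan(-18.1°) tan(+13.800°) = 0.0803, h₀ = 1.4904 rad.
Bracket: h₀ sin ϕ sin δ + cos ϕ cos δ sin h₀ = 1.4904×-0.31068×0.23853 + 0.95052×0.97113×0.99677 = -0.110448 + 0.920097 = 0.809649.
Q̄ = (S_0/π) × [bracket] = (1570/π) × 0.809649 = 404.62 W/m².
— Configuration B (ϕ=-18.1°):
Solar longitude: L_s = 360° × (206 − 90)/519.70 = 80.354°.
sin δ = sin 37.70° × sin 80.354° = 0.60288, so δ = +37.077°.
cos h₀ = −tan(-18.1°) tan(+37.077°) = 0.2470, h₀ = 1.3212 rad.
Bracket: h₀ sin ϕ sin δ + cos ϕ cos δ sin h₀ = 1.3212×-0.31068×0.60288 + 0.95052×0.79783×0.96902 = -0.247464 + 0.734860 = 0.487396.
Q̄ = (S_0/π) × [bracket] = (1570/π) × 0.487396 = 243.57 W/m².
Ratio Q̄_A / Q̄_B = 404.62 / 243.57 = 1.661.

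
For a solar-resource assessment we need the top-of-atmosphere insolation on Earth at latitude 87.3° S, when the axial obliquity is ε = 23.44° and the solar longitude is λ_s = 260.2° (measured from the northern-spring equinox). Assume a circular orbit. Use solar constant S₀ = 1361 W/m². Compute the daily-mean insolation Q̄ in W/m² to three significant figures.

Q̄ ≈ 533 W/m²

Solar declination: sin δ = sin ε · sin λ_s = sin 23.44° × sin 260.2° = -0.39198, so δ = -23.078°.
cos H₀ = −tan(-87.3°) tan(-23.078°) = -9.0351 ≤ −1 ⇒ polar day, H₀ = π.
Bracket: H₀ sin φ sin δ + cos φ cos δ sin H₀ = 3.1416×-0.99889×-0.39198 + 0.04711×0.91997×0.00000 = 1.230077 + 0.000000 = 1.230077.
Q̄ = (S₀/π) × [bracket] = (1361/π) × 1.230077 = 532.9 W/m².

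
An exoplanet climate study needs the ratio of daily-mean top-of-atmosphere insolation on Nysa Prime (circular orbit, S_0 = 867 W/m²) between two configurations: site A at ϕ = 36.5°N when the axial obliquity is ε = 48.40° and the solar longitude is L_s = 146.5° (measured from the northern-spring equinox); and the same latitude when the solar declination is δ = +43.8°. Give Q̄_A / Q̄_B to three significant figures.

— Configuration A (ϕ=+36.5°):
Solar declination: sin δ = sin ε · sin L_s = sin 48.40° × sin 146.5° = 0.41274, so δ = +24.377°.
cos h₀ = −tan(+36.5°) tan(+24.377°) = -0.3353, h₀ = 1.9127 rad.
Bracket: h₀ sin ϕ sin δ + cos ϕ cos δ sin h₀ = 1.9127×0.59482×0.41274 + 0.80386×0.91085×0.94211 = 0.469579 + 0.689809 = 1.159388.
Q̄ = (S_0/π) × [bracket] = (867/π) × 1.159388 = 319.96 W/m².
— Configuration B (ϕ=+36.5°):
cos h₀ = −tan(+36.5°) tan(+43.800°) = -0.7096, h₀ = 2.3597 rad.
Bracket: h₀ sin ϕ sin δ + cos ϕ cos δ sin h₀ = 2.3597×0.59482×0.69214 + 0.80386×0.72176×0.70461 = 0.971485 + 0.408810 = 1.380295.
Q̄ = (S_0/π) × [bracket] = (867/π) × 1.380295 = 380.93 W/m².
Ratio Q̄_A / Q̄_B = 319.96 / 380.93 = 0.8399.

Q̄_A / Q̄_B ≈ 0.840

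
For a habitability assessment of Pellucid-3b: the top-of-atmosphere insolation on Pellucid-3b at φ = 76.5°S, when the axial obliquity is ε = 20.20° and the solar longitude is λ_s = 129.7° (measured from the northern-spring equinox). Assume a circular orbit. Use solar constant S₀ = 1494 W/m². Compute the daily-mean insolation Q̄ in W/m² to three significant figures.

Solar declination: sin δ = sin ε · sin λ_s = sin 20.20° × sin 129.7° = 0.26567, so δ = +15.407°.
cos H₀ = −tan(-76.5°) tan(+15.407°) = 1.1479 ≥ 1 ⇒ polar night, H₀ = 0 and Q̄ = 0.

Q̄ ≈ 0.00 W/m²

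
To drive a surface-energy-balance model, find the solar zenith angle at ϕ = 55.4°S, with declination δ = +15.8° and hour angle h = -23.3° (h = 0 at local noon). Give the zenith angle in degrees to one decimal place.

θ_z = 73.9°

cos θ_z = sin ϕ sin δ + cos ϕ cos δ cos h = -0.224124 + 0.501829 = 0.277705.
θ_z = arccos(0.277705) = 73.9°.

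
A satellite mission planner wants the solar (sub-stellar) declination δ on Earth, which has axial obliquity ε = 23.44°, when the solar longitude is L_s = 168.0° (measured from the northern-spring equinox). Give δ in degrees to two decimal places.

sin δ = sin ε · sin L_s = sin 23.44° × sin 168.0° = 0.082705.
δ = arcsin(0.082705) = +4.74°.

δ = +4.74°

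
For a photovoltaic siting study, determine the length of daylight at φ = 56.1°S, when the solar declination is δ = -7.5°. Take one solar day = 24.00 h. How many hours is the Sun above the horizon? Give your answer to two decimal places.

cos H₀ = −tan φ · tan δ = −tan(-56.1°) × tan(-7.500°) = -0.1959, so H₀ = 1.7680 rad = 101.30°.
Daylight = 2H₀/(2π) × 24.00 h = (1.7680/π) × 24.00 = 13.51 h.

13.51 h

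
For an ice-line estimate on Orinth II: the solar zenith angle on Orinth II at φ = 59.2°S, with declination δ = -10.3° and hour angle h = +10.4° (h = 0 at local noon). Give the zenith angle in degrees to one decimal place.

θ_z = 49.5°

cos θ_z = sin φ sin δ + cos φ cos δ cos h = 0.153584 + 0.495515 = 0.649099.
θ_z = arccos(0.649099) = 49.5°.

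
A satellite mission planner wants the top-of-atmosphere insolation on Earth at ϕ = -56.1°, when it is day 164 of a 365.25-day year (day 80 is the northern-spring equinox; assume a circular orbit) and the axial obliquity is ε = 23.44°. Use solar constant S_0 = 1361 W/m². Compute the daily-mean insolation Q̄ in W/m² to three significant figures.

Solar longitude: L_s = 360° × (164 − 80)/365.25 = 82.793°.
sin δ = sin 23.44° × sin 82.793° = 0.39465, so δ = +23.244°.
cos h₀ = −tan(-56.1°) tan(+23.244°) = 0.6392, h₀ = 0.8774 rad.
Bracket: h₀ sin ϕ sin δ + cos ϕ cos δ sin h₀ = 0.8774×-0.83001×0.39465 + 0.55775×0.91883×0.76906 = -0.287404 + 0.394126 = 0.106722.
Q̄ = (S_0/π) × [bracket] = (1361/π) × 0.106722 = 46.23 W/m².

Q̄ ≈ 46.2 W/m²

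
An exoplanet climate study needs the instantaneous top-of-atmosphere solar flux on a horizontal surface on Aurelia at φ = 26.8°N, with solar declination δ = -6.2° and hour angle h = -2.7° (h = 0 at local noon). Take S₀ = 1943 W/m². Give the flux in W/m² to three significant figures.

1.63e+03 W/m²

cos θ_z = sin φ sin δ + cos φ cos δ cos h = -0.048694 + 0.886380 = 0.837686.
Flux = S₀ · cos θ_z = 1943 × 0.837686 = 1628 W/m².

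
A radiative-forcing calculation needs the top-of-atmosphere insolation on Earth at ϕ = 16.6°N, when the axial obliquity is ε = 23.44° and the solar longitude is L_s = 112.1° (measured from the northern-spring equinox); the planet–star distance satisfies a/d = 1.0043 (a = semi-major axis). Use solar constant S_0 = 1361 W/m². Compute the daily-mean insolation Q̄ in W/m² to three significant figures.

Solar declination: sin δ = sin ε · sin L_s = sin 23.44° × sin 112.1° = 0.36856, so δ = +21.627°.
cos h₀ = −tan(+16.6°) tan(+21.627°) = -0.1182, h₀ = 1.6893 rad.
Bracket: h₀ sin ϕ sin δ + cos ϕ cos δ sin h₀ = 1.6893×0.28569×0.36856 + 0.95832×0.92960×0.99299 = 0.177873 + 0.884609 = 1.062482.
Inverse-square distance factor (a/d)² = 1.0043² = 1.008618.
Q̄ = (S_0/π) × 1.008618 × [bracket] = (1361/π) × 1.008618 × 1.062482 = 464.3 W/m².

Q̄ ≈ 464 W/m²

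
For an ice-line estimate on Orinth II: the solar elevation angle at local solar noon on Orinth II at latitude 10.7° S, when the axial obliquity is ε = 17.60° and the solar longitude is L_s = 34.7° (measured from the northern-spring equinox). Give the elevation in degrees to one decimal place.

69.4°

Solar declination: sin δ = sin ε · sin L_s = sin 17.60° × sin 34.7° = 0.17213, so δ = +9.912°.
At local noon the hour angle is zero, so the zenith angle equals |ϕ − δ| = |-10.7° − (+9.912°)| = 20.612°.
Elevation = 90° − 20.612° = 69.4°.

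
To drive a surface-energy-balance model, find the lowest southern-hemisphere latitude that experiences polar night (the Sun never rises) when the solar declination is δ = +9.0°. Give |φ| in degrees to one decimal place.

|φ| = 81.0°

Polar night requires cos H₀ = −tan φ tan δ ≥ 1, i.e. tan φ tan δ ≤ −1.
The boundary is |tan φ| · |tan δ| = 1, so |φ| = 90° − |δ| = 90° − 9.0° = 81.0° in the southern hemisphere.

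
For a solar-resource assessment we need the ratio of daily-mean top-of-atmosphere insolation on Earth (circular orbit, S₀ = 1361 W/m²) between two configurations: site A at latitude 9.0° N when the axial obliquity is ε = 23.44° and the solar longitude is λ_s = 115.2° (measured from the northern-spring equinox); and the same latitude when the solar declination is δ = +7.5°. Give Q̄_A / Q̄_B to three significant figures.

Q̄_A / Q̄_B ≈ 1.00

— Configuration A (φ=+9.0°):
Solar declination: sin δ = sin ε · sin λ_s = sin 23.44° × sin 115.2° = 0.35993, so δ = +21.096°.
cos H₀ = −tan(+9.0°) tan(+21.096°) = -0.0611, H₀ = 1.6319 rad.
Bracket: H₀ sin φ sin δ + cos φ cos δ sin H₀ = 1.6319×0.15643×0.35993 + 0.98769×0.93298×0.99813 = 0.091882 + 0.919772 = 1.011654.
Q̄ = (S₀/π) × [bracket] = (1361/π) × 1.011654 = 438.27 W/m².
— Configuration B (φ=+9.0°):
cos H₀ = −tan(+9.0°) tan(+7.500°) = -0.0209, H₀ = 1.5916 rad.
Bracket: H₀ sin φ sin δ + cos φ cos δ sin H₀ = 1.5916×0.15643×0.13053 + 0.98769×0.99144×0.99978 = 0.032499 + 0.979020 = 1.011519.
Q̄ = (S₀/π) × [bracket] = (1361/π) × 1.011519 = 438.21 W/m².
Ratio Q̄_A / Q̄_B = 438.27 / 438.21 = 1.000.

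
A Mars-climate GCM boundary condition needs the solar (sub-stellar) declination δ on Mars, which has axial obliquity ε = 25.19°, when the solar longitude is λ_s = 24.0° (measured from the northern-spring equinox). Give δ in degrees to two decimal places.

sin δ = sin ε · sin λ_s = sin 25.19° × sin 24.0° = 0.173116.
δ = arcsin(0.173116) = +9.97°.

δ = +9.97°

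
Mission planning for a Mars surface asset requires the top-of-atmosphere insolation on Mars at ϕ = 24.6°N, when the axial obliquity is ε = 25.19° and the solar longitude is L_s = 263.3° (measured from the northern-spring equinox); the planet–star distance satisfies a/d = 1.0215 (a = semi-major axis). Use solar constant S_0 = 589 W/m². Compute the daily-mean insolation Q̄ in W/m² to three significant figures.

Q̄ ≈ 111 W/m²

Solar declination: sin δ = sin ε · sin L_s = sin 25.19° × sin 263.3° = -0.42271, so δ = -25.006°.
cos h₀ = −tan(+24.6°) tan(-25.006°) = 0.2136, h₀ = 1.3556 rad.
Bracket: h₀ sin ϕ sin δ + cos ϕ cos δ sin h₀ = 1.3556×0.41628×-0.42271 + 0.90924×0.90626×0.97693 = -0.238539 + 0.804998 = 0.566459.
Inverse-square distance factor (a/d)² = 1.0215² = 1.043462.
Q̄ = (S_0/π) × 1.043462 × [bracket] = (589/π) × 1.043462 × 0.566459 = 110.8 W/m².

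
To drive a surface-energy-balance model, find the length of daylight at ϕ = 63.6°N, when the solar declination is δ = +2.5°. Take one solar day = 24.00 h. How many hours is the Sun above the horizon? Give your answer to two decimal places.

12.67 h

cos h₀ = −tan ϕ · tan δ = −tan(+63.6°) × tan(+2.500°) = -0.0880, so h₀ = 1.6589 rad = 95.05°.
Daylight = 2h₀/(2π) × 24.00 h = (1.6589/π) × 24.00 = 12.67 h.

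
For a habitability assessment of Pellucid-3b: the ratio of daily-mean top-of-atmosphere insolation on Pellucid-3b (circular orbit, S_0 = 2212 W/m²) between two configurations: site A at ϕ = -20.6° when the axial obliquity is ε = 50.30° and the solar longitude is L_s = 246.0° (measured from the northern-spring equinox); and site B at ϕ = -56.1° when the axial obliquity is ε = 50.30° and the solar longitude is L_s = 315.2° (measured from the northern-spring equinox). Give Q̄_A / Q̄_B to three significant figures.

Q̄_A / Q̄_B ≈ 0.777

— Configuration A (ϕ=-20.6°):
Solar declination: sin δ = sin ε · sin L_s = sin 50.30° × sin 246.0° = -0.70288, so δ = -44.659°.
cos h₀ = −tan(-20.6°) tan(-44.659°) = -0.3714, h₀ = 1.9513 rad.
Bracket: h₀ sin ϕ sin δ + cos ϕ cos δ sin h₀ = 1.9513×-0.35184×-0.70288 + 0.93606×0.71131×0.92846 = 0.482559 + 0.618195 = 1.100754.
Q̄ = (S_0/π) × [bracket] = (2212/π) × 1.100754 = 775.04 W/m².
— Configuration B (ϕ=-56.1°):
Solar declination: sin δ = sin ε · sin L_s = sin 50.30° × sin 315.2° = -0.54215, so δ = -32.830°.
cos h₀ = −tan(-56.1°) tan(-32.830°) = -0.9601, h₀ = 2.8583 rad.
Bracket: h₀ sin ϕ sin δ + cos ϕ cos δ sin h₀ = 2.8583×-0.83001×-0.54215 + 0.55775×0.84028×0.27949 = 1.286206 + 0.130988 = 1.417194.
Q̄ = (S_0/π) × [bracket] = (2212/π) × 1.417194 = 997.85 W/m².
Ratio Q̄_A / Q̄_B = 775.04 / 997.85 = 0.7767.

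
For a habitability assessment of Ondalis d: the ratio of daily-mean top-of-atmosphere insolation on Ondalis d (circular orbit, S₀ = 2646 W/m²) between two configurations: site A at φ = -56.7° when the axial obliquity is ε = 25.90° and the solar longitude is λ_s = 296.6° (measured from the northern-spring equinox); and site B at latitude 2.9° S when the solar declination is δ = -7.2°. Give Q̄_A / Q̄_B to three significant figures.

Q̄_A / Q̄_B ≈ 1.13

— Configuration A (φ=-56.7°):
Solar declination: sin δ = sin ε · sin λ_s = sin 25.90° × sin 296.6° = -0.39057, so δ = -22.990°.
cos H₀ = −tan(-56.7°) tan(-22.990°) = -0.6459, H₀ = 2.2730 rad.
Bracket: H₀ sin φ sin δ + cos φ cos δ sin H₀ = 2.2730×-0.83581×-0.39057 + 0.54902×0.92057×0.76344 = 0.742003 + 0.385851 = 1.127854.
Q̄ = (S₀/π) × [bracket] = (2646/π) × 1.127854 = 949.93 W/m².
— Configuration B (φ=-2.9°):
cos H₀ = −tan(-2.9°) tan(-7.200°) = -0.0064, H₀ = 1.5772 rad.
Bracket: H₀ sin φ sin δ + cos φ cos δ sin H₀ = 1.5772×-0.05059×-0.12533 + 0.99872×0.99211×0.99998 = 0.010000 + 0.990820 = 1.000820.
Q̄ = (S₀/π) × [bracket] = (2646/π) × 1.000820 = 842.94 W/m².
Ratio Q̄_A / Q̄_B = 949.93 / 842.94 = 1.127.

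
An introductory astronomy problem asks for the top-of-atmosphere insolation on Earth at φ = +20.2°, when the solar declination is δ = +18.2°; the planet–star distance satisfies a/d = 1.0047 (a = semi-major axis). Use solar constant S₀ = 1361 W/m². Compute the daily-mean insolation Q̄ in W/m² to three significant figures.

Q̄ ≈ 467 W/m²

cos H₀ = −tan(+20.2°) tan(+18.200°) = -0.1210, H₀ = 1.6921 rad.
Bracket: H₀ sin φ sin δ + cos φ cos δ sin H₀ = 1.6921×0.34530×0.31233 + 0.93849×0.94997×0.99266 = 0.182489 + 0.884993 = 1.067482.
Inverse-square distance factor (a/d)² = 1.0047² = 1.009422.
Q̄ = (S₀/π) × 1.009422 × [bracket] = (1361/π) × 1.009422 × 1.067482 = 466.8 W/m².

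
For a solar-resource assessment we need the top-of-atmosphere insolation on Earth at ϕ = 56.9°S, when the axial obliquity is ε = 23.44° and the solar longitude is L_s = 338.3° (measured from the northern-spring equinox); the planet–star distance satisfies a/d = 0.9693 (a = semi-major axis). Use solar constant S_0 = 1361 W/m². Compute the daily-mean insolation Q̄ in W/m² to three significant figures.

Q̄ ≈ 304 W/m²

Solar declination: sin δ = sin ε · sin L_s = sin 23.44° × sin 338.3° = -0.14708, so δ = -8.458°.
cos h₀ = −tan(-56.9°) tan(-8.458°) = -0.2281, h₀ = 1.8009 rad.
Bracket: h₀ sin ϕ sin δ + cos ϕ cos δ sin h₀ = 1.8009×-0.83772×-0.14708 + 0.54610×0.98912×0.97364 = 0.221892 + 0.525920 = 0.747812.
Inverse-square distance factor (a/d)² = 0.9693² = 0.939542.
Q̄ = (S_0/π) × 0.939542 × [bracket] = (1361/π) × 0.939542 × 0.747812 = 304.4 W/m².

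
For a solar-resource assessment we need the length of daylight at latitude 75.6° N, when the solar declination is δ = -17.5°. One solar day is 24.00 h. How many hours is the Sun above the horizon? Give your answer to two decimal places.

0.00 h

cos H₀ = −tan φ · tan δ = 1.2280 ≥ 1, so the Sun never rises (polar night) and H₀ = 0.
Daylight = 2H₀/(2π) × 24.00 h = (0.0000/π) × 24.00 = 0.00 h.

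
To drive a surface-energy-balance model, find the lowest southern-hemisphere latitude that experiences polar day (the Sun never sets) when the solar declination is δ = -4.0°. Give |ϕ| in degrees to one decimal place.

|ϕ| = 86.0°

Polar day requires cos h₀ = −tan ϕ tan δ ≤ −1, i.e. tan ϕ tan δ ≥ 1.
The boundary is |tan ϕ| · |tan δ| = 1, so |ϕ| = 90° − |δ| = 90° − 4.0° = 86.0° in the southern hemisphere.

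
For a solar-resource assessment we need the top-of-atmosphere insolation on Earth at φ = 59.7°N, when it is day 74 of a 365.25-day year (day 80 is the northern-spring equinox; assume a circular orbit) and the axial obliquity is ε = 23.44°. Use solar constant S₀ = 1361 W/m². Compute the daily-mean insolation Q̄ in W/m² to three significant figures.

Q̄ ≈ 195 W/m²

Solar longitude: λ_s = 360° × (74 − 80)/365.25 = -5.914°, i.e. -5.914° + 360° = 354.086°.
sin δ = sin 23.44° × sin 354.086° = -0.04098, so δ = -2.349°.
cos H₀ = −tan(+59.7°) tan(-2.349°) = 0.0702, H₀ = 1.5005 rad.
Bracket: H₀ sin φ sin δ + cos φ cos δ sin H₀ = 1.5005×0.86340×-0.04098 + 0.50453×0.99916×0.99753 = -0.053091 + 0.502861 = 0.449770.
Q̄ = (S₀/π) × [bracket] = (1361/π) × 0.449770 = 194.8 W/m².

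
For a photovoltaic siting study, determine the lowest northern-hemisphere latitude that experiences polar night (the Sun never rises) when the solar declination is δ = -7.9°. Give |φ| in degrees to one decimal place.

Polar night requires cos H₀ = −tan φ tan δ ≥ 1, i.e. tan φ tan δ ≤ −1.
The boundary is |tan φ| · |tan δ| = 1, so |φ| = 90° − |δ| = 90° − 7.9° = 82.1° in the northern hemisphere.

|φ| = 82.1°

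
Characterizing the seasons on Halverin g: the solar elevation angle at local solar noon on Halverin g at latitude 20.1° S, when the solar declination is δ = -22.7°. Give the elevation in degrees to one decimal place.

87.4°

At local noon the hour angle is zero, so the zenith angle equals |φ − δ| = |-20.1° − (-22.700°)| = 2.600°.
Elevation = 90° − 2.600° = 87.4°.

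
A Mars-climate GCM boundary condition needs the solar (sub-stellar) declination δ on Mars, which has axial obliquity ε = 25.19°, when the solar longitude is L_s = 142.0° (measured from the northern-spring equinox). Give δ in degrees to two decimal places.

sin δ = sin ε · sin L_s = sin 25.19° × sin 142.0° = 0.262039.
δ = arcsin(0.262039) = +15.19°.

δ = +15.19°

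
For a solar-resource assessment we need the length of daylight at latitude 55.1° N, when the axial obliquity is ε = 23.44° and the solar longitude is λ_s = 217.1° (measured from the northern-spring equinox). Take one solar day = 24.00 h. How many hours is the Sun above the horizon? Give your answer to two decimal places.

9.23 h

Solar declination: sin δ = sin ε · sin λ_s = sin 23.44° × sin 217.1° = -0.23995, so δ = -13.884°.
cos H₀ = −tan φ · tan δ = −tan(+55.1°) × tan(-13.884°) = 0.3543, so H₀ = 1.2086 rad = 69.25°.
Daylight = 2H₀/(2π) × 24.00 h = (1.2086/π) × 24.00 = 9.23 h.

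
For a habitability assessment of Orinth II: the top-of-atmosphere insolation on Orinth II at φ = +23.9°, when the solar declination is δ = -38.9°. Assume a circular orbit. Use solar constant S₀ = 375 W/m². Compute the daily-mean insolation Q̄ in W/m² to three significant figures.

cos H₀ = −tan(+23.9°) tan(-38.900°) = 0.3576, H₀ = 1.2051 rad.
Bracket: H₀ sin φ sin δ + cos φ cos δ sin H₀ = 1.2051×0.40514×-0.62796 + 0.91425×0.77824×0.93389 = -0.306592 + 0.664468 = 0.357876.
Q̄ = (S₀/π) × [bracket] = (375/π) × 0.357876 = 42.72 W/m².

Q̄ ≈ 42.7 W/m²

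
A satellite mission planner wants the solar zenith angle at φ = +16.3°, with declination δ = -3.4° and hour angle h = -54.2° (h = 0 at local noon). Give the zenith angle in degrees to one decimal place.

θ_z = 57.1°

cos θ_z = sin φ sin δ + cos φ cos δ cos h = -0.016645 + 0.560457 = 0.543812.
θ_z = arccos(0.543812) = 57.1°.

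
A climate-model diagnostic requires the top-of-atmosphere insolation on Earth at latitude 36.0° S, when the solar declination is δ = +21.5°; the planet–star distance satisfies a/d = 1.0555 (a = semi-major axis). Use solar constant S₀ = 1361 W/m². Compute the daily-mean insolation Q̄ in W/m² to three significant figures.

Q̄ ≈ 215 W/m²

cos H₀ = −tan(-36.0°) tan(+21.500°) = 0.2862, H₀ = 1.2805 rad.
Bracket: H₀ sin φ sin δ + cos φ cos δ sin H₀ = 1.2805×-0.58779×0.36650 + 0.80902×0.93042×0.95817 = -0.275852 + 0.721242 = 0.445390.
Inverse-square distance factor (a/d)² = 1.0555² = 1.114080.
Q̄ = (S₀/π) × 1.114080 × [bracket] = (1361/π) × 1.114080 × 0.445390 = 215.0 W/m².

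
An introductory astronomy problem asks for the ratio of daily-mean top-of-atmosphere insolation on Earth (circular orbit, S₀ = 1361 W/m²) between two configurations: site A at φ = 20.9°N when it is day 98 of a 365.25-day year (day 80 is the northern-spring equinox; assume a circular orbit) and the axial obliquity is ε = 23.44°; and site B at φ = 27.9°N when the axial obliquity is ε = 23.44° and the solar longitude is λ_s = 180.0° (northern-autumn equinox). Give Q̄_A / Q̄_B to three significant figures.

— Configuration A (φ=+20.9°):
Solar longitude: λ_s = 360° × (98 − 80)/365.25 = 17.741°.
sin δ = sin 23.44° × sin 17.741° = 0.12121, so δ = +6.962°.
cos H₀ = −tan(+20.9°) tan(+6.962°) = -0.0466, H₀ = 1.6174 rad.
Bracket: H₀ sin φ sin δ + cos φ cos δ sin H₀ = 1.6174×0.35674×0.12121 + 0.93420×0.99263×0.99891 = 0.069937 + 0.926304 = 0.996241.
Q̄ = (S₀/π) × [bracket] = (1361/π) × 0.996241 = 431.59 W/m².
— Configuration B (φ=+27.9°):
Solar declination: sin δ = sin ε · sin λ_s = sin 23.44° × sin 180.0° = 0.00000, so δ = +0.000°.
cos H₀ = −tan(+27.9°) tan(+0.000°) = -0.0000, H₀ = 1.5708 rad.
Bracket: H₀ sin φ sin δ + cos φ cos δ sin H₀ = 1.5708×0.46793×0.00000 + 0.88377×1.00000×1.00000 = 0.000000 + 0.883770 = 0.883770.
Q̄ = (S₀/π) × [bracket] = (1361/π) × 0.883770 = 382.87 W/m².
Ratio Q̄_A / Q̄_B = 431.59 / 382.87 = 1.127.

Q̄_A / Q̄_B ≈ 1.13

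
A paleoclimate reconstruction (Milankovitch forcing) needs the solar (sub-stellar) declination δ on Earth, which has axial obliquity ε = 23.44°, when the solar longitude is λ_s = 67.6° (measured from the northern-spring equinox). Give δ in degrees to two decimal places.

δ = +21.58°

sin δ = sin ε · sin λ_s = sin 23.44° × sin 67.6° = 0.367774.
δ = arcsin(0.367774) = +21.58°.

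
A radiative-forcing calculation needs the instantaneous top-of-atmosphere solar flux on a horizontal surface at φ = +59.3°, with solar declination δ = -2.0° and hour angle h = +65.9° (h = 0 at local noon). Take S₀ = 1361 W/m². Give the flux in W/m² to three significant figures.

cos θ_z = sin φ sin δ + cos φ cos δ cos h = -0.030008 + 0.208343 = 0.178335.
Flux = S₀ · cos θ_z = 1361 × 0.178335 = 242.7 W/m².

243 W/m²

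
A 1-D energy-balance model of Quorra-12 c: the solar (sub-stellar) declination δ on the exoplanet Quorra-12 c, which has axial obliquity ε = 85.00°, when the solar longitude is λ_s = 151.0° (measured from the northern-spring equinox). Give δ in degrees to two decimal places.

sin δ = sin ε · sin λ_s = sin 85.00° × sin 151.0° = 0.482965.
δ = arcsin(0.482965) = +28.88°.

δ = +28.88°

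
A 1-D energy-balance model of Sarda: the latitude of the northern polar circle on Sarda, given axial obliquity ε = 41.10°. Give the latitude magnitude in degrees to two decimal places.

48.90°

The polar circle is the lowest latitude that experiences at least one full rotation of continuous daylight at the northern-summer solstice; it lies at |ϕ| = 90° − ε = 90° − 41.10° = 48.90°.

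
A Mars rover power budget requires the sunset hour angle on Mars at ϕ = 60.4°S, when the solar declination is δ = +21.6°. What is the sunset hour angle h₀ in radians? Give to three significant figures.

cos h₀ = −tan ϕ · tan δ = −tan(-60.4°) × tan(+21.600°) = 0.6970, so h₀ = 0.7996 rad = 45.82°.

h₀ = 0.800 rad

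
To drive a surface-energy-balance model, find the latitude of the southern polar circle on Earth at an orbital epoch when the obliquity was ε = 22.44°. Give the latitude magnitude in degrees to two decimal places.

67.56°

The polar circle is the lowest latitude that experiences at least one full rotation of continuous darkness at the northern-summer solstice; it lies at |φ| = 90° − ε = 90° − 22.44° = 67.56°.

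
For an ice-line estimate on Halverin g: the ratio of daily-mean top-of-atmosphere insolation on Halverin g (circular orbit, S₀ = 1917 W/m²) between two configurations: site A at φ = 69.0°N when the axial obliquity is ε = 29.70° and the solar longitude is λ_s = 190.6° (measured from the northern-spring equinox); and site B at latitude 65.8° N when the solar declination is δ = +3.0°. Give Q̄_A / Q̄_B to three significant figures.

— Configuration A (φ=+69.0°):
Solar declination: sin δ = sin ε · sin λ_s = sin 29.70° × sin 190.6° = -0.09114, so δ = -5.229°.
cos H₀ = −tan(+69.0°) tan(-5.229°) = 0.2384, H₀ = 1.3301 rad.
Bracket: H₀ sin φ sin δ + cos φ cos δ sin H₀ = 1.3301×0.93358×-0.09114 + 0.35837×0.99584×0.97116 = -0.113174 + 0.346587 = 0.233413.
Q̄ = (S₀/π) × [bracket] = (1917/π) × 0.233413 = 142.43 W/m².
— Configuration B (φ=+65.8°):
cos H₀ = −tan(+65.8°) tan(+3.000°) = -0.1166, H₀ = 1.6877 rad.
Bracket: H₀ sin φ sin δ + cos φ cos δ sin H₀ = 1.6877×0.91212×0.05234 + 0.40992×0.99863×0.99318 = 0.080571 + 0.406567 = 0.487138.
Q̄ = (S₀/π) × [bracket] = (1917/π) × 0.487138 = 297.25 W/m².
Ratio Q̄_A / Q̄_B = 142.43 / 297.25 = 0.4792.

Q̄_A / Q̄_B ≈ 0.479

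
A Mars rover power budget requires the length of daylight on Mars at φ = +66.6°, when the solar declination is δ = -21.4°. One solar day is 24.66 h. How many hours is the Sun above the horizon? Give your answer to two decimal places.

3.44 h

cos H₀ = −tan φ · tan δ = −tan(+66.6°) × tan(-21.400°) = 0.9056, so H₀ = 0.4380 rad = 25.09°.
Daylight = 2H₀/(2π) × 24.66 h = (0.4380/π) × 24.66 = 3.44 h.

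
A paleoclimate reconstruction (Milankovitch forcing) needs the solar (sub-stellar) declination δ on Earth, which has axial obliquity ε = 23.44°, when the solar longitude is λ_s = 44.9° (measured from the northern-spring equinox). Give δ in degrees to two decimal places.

δ = +16.31°

sin δ = sin ε · sin λ_s = sin 23.44° × sin 44.9° = 0.280788.
δ = arcsin(0.280788) = +16.31°.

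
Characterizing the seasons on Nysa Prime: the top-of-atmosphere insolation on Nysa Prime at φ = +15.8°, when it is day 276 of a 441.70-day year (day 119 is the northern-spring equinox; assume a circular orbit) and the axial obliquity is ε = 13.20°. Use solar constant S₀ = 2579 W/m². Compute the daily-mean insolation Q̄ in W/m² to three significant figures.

Q̄ ≈ 841 W/m²

Solar longitude: λ_s = 360° × (276 − 119)/441.70 = 127.960°.
sin δ = sin 13.20° × sin 127.960° = 0.18004, so δ = +10.372°.
cos H₀ = −tan(+15.8°) tan(+10.372°) = -0.0518, H₀ = 1.6226 rad.
Bracket: H₀ sin φ sin δ + cos φ cos δ sin H₀ = 1.6226×0.27228×0.18004 + 0.96222×0.98366×0.99866 = 0.079542 + 0.945229 = 1.024771.
Q̄ = (S₀/π) × [bracket] = (2579/π) × 1.024771 = 841.3 W/m².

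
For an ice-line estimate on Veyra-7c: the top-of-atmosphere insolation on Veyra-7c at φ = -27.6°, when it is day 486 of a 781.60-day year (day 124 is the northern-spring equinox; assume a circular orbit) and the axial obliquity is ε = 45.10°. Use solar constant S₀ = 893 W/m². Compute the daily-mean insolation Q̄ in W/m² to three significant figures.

Solar longitude: λ_s = 360° × (486 − 124)/781.60 = 166.735°.
sin δ = sin 45.10° × sin 166.735° = 0.16253, so δ = +9.354°.
cos H₀ = −tan(-27.6°) tan(+9.354°) = 0.0861, H₀ = 1.4846 rad.
Bracket: H₀ sin φ sin δ + cos φ cos δ sin H₀ = 1.4846×-0.46330×0.16253 + 0.88620×0.98670×0.99629 = -0.111791 + 0.871169 = 0.759378.
Q̄ = (S₀/π) × [bracket] = (893/π) × 0.759378 = 215.9 W/m².

Q̄ ≈ 216 W/m²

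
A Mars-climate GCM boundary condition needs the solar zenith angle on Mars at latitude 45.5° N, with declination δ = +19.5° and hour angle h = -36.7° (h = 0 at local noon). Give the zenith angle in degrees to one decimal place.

cos θ_z = sin φ sin δ + cos φ cos δ cos h = 0.238088 + 0.529738 = 0.767826.
θ_z = arccos(0.767826) = 39.8°.

θ_z = 39.8°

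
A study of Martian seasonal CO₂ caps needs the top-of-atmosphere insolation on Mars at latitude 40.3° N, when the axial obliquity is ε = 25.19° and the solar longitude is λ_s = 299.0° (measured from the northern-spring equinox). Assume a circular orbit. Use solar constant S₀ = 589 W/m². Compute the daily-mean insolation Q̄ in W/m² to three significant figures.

Solar declination: sin δ = sin ε · sin λ_s = sin 25.19° × sin 299.0° = -0.37226, so δ = -21.855°.
cos H₀ = −tan(+40.3°) tan(-21.855°) = 0.3401, H₀ = 1.2237 rad.
Bracket: H₀ sin φ sin δ + cos φ cos δ sin H₀ = 1.2237×0.64679×-0.37226 + 0.76267×0.92813×0.94037 = -0.294635 + 0.665647 = 0.371012.
Q̄ = (S₀/π) × [bracket] = (589/π) × 0.371012 = 69.56 W/m².

Q̄ ≈ 69.6 W/m²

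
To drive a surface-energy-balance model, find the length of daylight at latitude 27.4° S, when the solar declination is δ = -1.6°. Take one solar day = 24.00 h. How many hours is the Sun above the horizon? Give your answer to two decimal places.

cos H₀ = −tan φ · tan δ = −tan(-27.4°) × tan(-1.600°) = -0.0145, so H₀ = 1.5853 rad = 90.83°.
Daylight = 2H₀/(2π) × 24.00 h = (1.5853/π) × 24.00 = 12.11 h.

12.11 h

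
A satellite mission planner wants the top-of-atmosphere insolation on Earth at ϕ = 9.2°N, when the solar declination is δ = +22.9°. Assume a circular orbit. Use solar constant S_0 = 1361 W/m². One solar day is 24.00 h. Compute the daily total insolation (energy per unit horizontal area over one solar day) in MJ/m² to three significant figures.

cos h₀ = −tan(+9.2°) tan(+22.900°) = -0.0684, h₀ = 1.6393 rad.
Bracket: h₀ sin ϕ sin δ + cos ϕ cos δ sin h₀ = 1.6393×0.15988×0.38912 + 0.98714×0.92119×0.99766 = 0.101985 + 0.907216 = 1.009201.
Q̄ = (S_0/π) × [bracket] = (1361/π) × 1.009201 = 437.21 W/m².
Daily total = Q̄ × 24.00 h × 3600 s/h = 437.21 × 24.00 × 3600 / 10⁶ = 37.77 MJ/m².

37.8 MJ/m²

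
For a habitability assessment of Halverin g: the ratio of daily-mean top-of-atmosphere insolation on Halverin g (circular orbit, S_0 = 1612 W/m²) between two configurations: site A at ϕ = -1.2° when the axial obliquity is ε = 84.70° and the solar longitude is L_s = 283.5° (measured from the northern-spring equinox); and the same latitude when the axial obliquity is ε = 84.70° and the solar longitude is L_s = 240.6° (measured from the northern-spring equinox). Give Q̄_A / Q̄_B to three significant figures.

Q̄_A / Q̄_B ≈ 0.537

— Configuration A (ϕ=-1.2°):
Solar declination: sin δ = sin ε · sin L_s = sin 84.70° × sin 283.5° = -0.96821, so δ = -75.515°.
cos h₀ = −tan(-1.2°) tan(-75.515°) = -0.0811, h₀ = 1.6520 rad.
Bracket: h₀ sin ϕ sin δ + cos ϕ cos δ sin h₀ = 1.6520×-0.02094×-0.96821 + 0.99978×0.25013×0.99671 = 0.033493 + 0.249252 = 0.282745.
Q̄ = (S_0/π) × [bracket] = (1612/π) × 0.282745 = 145.08 W/m².
— Configuration B (ϕ=-1.2°):
Solar declination: sin δ = sin ε · sin L_s = sin 84.70° × sin 240.6° = -0.86749, so δ = -60.168°.
cos h₀ = −tan(-1.2°) tan(-60.168°) = -0.0365, h₀ = 1.6073 rad.
Bracket: h₀ sin ϕ sin δ + cos ϕ cos δ sin h₀ = 1.6073×-0.02094×-0.86749 + 0.99978×0.49746×0.99933 = 0.029197 + 0.497017 = 0.526214.
Q̄ = (S_0/π) × [bracket] = (1612/π) × 0.526214 = 270.01 W/m².
Ratio Q̄_A / Q̄_B = 145.08 / 270.01 = 0.5373.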